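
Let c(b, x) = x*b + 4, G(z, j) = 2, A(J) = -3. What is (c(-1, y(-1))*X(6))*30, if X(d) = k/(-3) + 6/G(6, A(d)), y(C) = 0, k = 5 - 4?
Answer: 320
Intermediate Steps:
k = 1
X(d) = 8/3 (X(d) = 1/(-3) + 6/2 = 1*(-⅓) + 6*(½) = -⅓ + 3 = 8/3)
c(b, x) = 4 + b*x (c(b, x) = b*x + 4 = 4 + b*x)
(c(-1, y(-1))*X(6))*30 = ((4 - 1*0)*(8/3))*30 = ((4 + 0)*(8/3))*30 = (4*(8/3))*30 = (32/3)*30 = 320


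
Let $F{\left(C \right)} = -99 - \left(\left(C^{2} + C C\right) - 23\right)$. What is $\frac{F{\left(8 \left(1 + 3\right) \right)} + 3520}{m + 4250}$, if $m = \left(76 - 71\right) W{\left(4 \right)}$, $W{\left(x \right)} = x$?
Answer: $\frac{698}{2135} \approx 0.32693$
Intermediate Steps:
$F{\left(C \right)} = -76 - 2 C^{2}$ ($F{\left(C \right)} = -99 - \left(\left(C^{2} + C^{2}\right) - 23\right) = -99 - \left(2 C^{2} - 23\right) = -99 - \left(-23 + 2 C^{2}\right) = -76 - 2 C^{2}$)
$m = 20$ ($m = \left(76 - 71\right) 4 = 5 \cdot 4 = 20$)
$\frac{F{\left(8 \left(1 + 3\right) \right)} + 3520}{m + 4250} = \frac{\left(-76 - 2 \left(8 \left(1 + 3\right)\right)^{2}\right) + 3520}{20 + 4250} = \frac{\left(-76 - 2 \left(8 \cdot 4\right)^{2}\right) + 3520}{4270} = \left(\left(-76 - 2 \cdot 32^{2}\right) + 3520\right) \frac{1}{4270} = \left(\left(-76 - 2048\right) + 3520\right) \frac{1}{4270} = \left(-2124 + 3520\right) \frac{1}{4270} = 1396 \cdot \frac{1}{4270} = \frac{698}{2135}$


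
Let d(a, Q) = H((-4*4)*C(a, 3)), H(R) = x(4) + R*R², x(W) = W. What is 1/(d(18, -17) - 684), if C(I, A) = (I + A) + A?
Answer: -1/56623784 ≈ -1.7660e-8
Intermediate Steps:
C(I, A) = I + 2*A (C(I, A) = (A + I) + A = I + 2*A)
H(R) = 4 + R³ (H(R) = 4 + R*R² = 4 + R³)
d(a, Q) = 4 + (-96 - 16*a)³ (d(a, Q) = 4 + ((-4*4)*(a + 2*3))³ = 4 + (-16*(a + 6))³ = 4 + (-16*(6 + a))³ = 4 + (-96 - 16*a)³)
1/(d(18, -17) - 684) = 1/((4 - 4096*(6 + 18)³) - 684) = 1/((4 - 4096*24³) - 684) = 1/((4 - 4096*13824) - 684) = 1/((4 - 56623104) - 684) = 1/(-56623100 - 684) = 1/(-56623784) = -1/56623784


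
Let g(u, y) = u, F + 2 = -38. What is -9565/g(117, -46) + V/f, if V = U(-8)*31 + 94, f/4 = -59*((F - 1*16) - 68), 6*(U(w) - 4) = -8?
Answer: -139944745/1711944 ≈ -81.746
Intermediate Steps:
F = -40 (F = -2 - 38 = -40)
U(w) = 8/3 (U(w) = 4 + (⅙)*(-8) = 4 - 4/3 = 8/3)
f = 29264 (f = 4*(-59*((-40 - 1*16) - 68)) = 4*(-59*((-40 - 16) - 68)) = 4*(-59*(-56 - 68)) = 4*(-59*(-124)) = 4*7316 = 29264)
V = 530/3 (V = (8/3)*31 + 94 = 248/3 + 94 = 530/3 ≈ 176.67)
-9565/g(117, -46) + V/f = -9565/117 + (530/3)/29264 = -9565*1/117 + (530/3)*(1/29264) = -9565/117 + 265/43896 = -139944745/1711944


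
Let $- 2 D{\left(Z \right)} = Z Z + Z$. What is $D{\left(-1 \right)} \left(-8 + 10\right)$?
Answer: $0$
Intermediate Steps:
$D{\left(Z \right)} = - \frac{Z}{2} - \frac{Z^{2}}{2}$ ($D{\left(Z \right)} = - \frac{Z Z + Z}{2} = - \frac{Z^{2} + Z}{2} = - \frac{Z + Z^{2}}{2} = - \frac{Z}{2} - \frac{Z^{2}}{2}$)
$D{\left(-1 \right)} \left(-8 + 10\right) = \left(- \frac{1}{2}\right) \left(-1\right) \left(1 - 1\right) \left(-8 + 10\right) = \left(- \frac{1}{2}\right) \left(-1\right) 0 \cdot 2 = 0 \cdot 2 = 0$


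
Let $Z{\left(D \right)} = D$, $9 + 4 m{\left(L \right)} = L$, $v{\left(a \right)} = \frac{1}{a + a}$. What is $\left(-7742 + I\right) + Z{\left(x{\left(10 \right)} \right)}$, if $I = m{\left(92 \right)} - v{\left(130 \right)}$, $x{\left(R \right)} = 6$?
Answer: $- \frac{1002983}{130} \approx -7715.3$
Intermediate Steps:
$v{\left(a \right)} = \frac{1}{2 a}$
$m{\left(L \right)} = - \frac{9}{4} + \frac{L}{4}$
$I = \frac{2697}{130}$ ($I = \left(- \frac{9}{4} + \frac{1}{4} \cdot 92\right) - \frac{1}{2 \cdot 130} = \left(- \frac{9}{4} + 23\right) - \frac{1}{2} \cdot \frac{1}{130} = \frac{83}{4} - \frac{1}{260} = \frac{2697}{130} \approx 20.746$)
$\left(-7742 + I\right) + Z{\left(x{\left(10 \right)} \right)} = \left(-7742 + \frac{2697}{130}\right) + 6 = - \frac{1003763}{130} + 6 = - \frac{1002983}{130}$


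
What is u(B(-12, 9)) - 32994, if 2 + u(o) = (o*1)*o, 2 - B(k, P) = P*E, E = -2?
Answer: -32596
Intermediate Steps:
B(k, P) = 2 + 2*P (B(k, P) = 2 - P*(-2) = 2 - (-2)*P = 2 + 2*P)
u(o) = -2 + o² (u(o) = -2 + (o*1)*o = -2 + o*o = -2 + o²)
u(B(-12, 9)) - 32994 = (-2 + (2 + 2*9)²) - 32994 = (-2 + (2 + 18)²) - 32994 = (-2 + 20²) - 32994 = (-2 + 400) - 32994 = 398 - 32994 = -32596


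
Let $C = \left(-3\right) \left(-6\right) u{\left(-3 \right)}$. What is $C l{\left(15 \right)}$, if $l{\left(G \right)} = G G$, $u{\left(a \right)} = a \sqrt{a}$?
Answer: $- 12150 i \sqrt{3} \approx - 21044.0 i$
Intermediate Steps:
$u{\left(a \right)} = a^{\frac{3}{2}}$
$l{\left(G \right)} = G^{2}$
$C = - 54 i \sqrt{3}$ ($C = \left(-3\right) \left(-6\right) \left(-3\right)^{\frac{3}{2}} = 18 \left(- 3 i \sqrt{3}\right) = - 54 i \sqrt{3} \approx - 93.531 i$)
$C l{\left(15 \right)} = - 54 i \sqrt{3} \cdot 15^{2} = - 54 i \sqrt{3} \cdot 225 = - 12150 i \sqrt{3}$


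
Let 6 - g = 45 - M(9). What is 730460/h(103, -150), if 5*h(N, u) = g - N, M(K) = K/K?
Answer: -3652300/141 ≈ -25903.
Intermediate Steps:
M(K) = 1
g = -38 (g = 6 - (45 - 1*1) = 6 - (45 - 1) = 6 - 1*44 = 6 - 44 = -38)
h(N, u) = -38/5 - N/5 (h(N, u) = (-38 - N)/5 = -38/5 - N/5)
730460/h(103, -150) = 730460/(-38/5 - ⅕*103) = 730460/(-38/5 - 103/5) = 730460/(-141/5) = 730460*(-5/141) = -3652300/141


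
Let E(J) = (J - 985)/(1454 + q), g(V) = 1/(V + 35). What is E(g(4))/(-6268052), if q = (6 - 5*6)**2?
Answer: 19207/248120838420 ≈ 7.7410e-8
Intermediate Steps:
g(V) = 1/(35 + V)
q = 576 (q = (6 - 30)**2 = (-24)**2 = 576)
E(J) = -197/406 + J/2030 (E(J) = (J - 985)/(1454 + 576) = (-985 + J)/2030 = (-985 + J)*(1/2030) = -197/406 + J/2030)
E(g(4))/(-6268052) = (-197/406 + 1/(2030*(35 + 4)))/(-6268052) = (-197/406 + (1/2030)/39)*(-1/6268052) = (-197/406 + (1/2030)*(1/39))*(-1/6268052) = (-197/406 + 1/79170)*(-1/6268052) = -19207/39585*(-1/6268052) = 19207/248120838420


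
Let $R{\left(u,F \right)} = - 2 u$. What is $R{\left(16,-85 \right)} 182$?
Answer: $-5824$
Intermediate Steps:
$R{\left(16,-85 \right)} 182 = \left(-2\right) 16 \cdot 182 = \left(-32\right) 182 = -5824$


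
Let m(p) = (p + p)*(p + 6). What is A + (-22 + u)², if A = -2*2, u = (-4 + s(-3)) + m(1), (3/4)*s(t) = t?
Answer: 252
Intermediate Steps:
s(t) = 4*t/3
m(p) = 2*p*(6 + p) (m(p) = (2*p)*(6 + p) = 2*p*(6 + p))
u = 6 (u = (-4 + (4/3)*(-3)) + 2*1*(6 + 1) = (-4 - 4) + 2*1*7 = -8 + 14 = 6)
A = -4
A + (-22 + u)² = -4 + (-22 + 6)² = -4 + (-16)² = -4 + 256 = 252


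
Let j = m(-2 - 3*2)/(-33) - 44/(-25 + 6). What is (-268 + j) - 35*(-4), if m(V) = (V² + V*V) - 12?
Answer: -81008/627 ≈ -129.20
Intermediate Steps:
m(V) = -12 + 2*V² (m(V) = (V² + V²) - 12 = 2*V² - 12 = -12 + 2*V²)
j = -752/627 (j = (-12 + 2*(-2 - 3*2)²)/(-33) - 44/(-25 + 6) = (-12 + 2*(-2 - 6)²)*(-1/33) - 44/(-19) = (-12 + 2*(-8)²)*(-1/33) - 44*(-1/19) = (-12 + 2*64)*(-1/33) + 44/19 = (-12 + 128)*(-1/33) + 44/19 = 116*(-1/33) + 44/19 = -116/33 + 44/19 = -752/627 ≈ -1.1994)
(-268 + j) - 35*(-4) = (-268 - 752/627) - 35*(-4) = -168788/627 + 140 = -81008/627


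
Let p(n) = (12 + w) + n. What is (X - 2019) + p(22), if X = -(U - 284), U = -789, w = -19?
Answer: -931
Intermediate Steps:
X = 1073 (X = -(-789 - 284) = -1*(-1073) = 1073)
p(n) = -7 + n (p(n) = (12 - 19) + n = -7 + n)
(X - 2019) + p(22) = (1073 - 2019) + (-7 + 22) = -946 + 15 = -931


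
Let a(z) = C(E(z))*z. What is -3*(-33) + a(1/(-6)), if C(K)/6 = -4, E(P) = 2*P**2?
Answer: 103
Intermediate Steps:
C(K) = -24 (C(K) = 6*(-4) = -24)
a(z) = -24*z
-3*(-33) + a(1/(-6)) = -3*(-33) - 24/(-6) = 99 - 24*(-1/6) = 99 + 4 = 103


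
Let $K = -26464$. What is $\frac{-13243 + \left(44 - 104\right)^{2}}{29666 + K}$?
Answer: $- \frac{9643}{3202} \approx -3.0116$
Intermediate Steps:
$\frac{-13243 + \left(44 - 104\right)^{2}}{29666 + K} = \frac{-13243 + \left(44 - 104\right)^{2}}{29666 - 26464} = \frac{-13243 + \left(-60\right)^{2}}{3202} = \left(-13243 + 3600\right) \frac{1}{3202} = \left(-9643\right) \frac{1}{3202} = - \frac{9643}{3202}$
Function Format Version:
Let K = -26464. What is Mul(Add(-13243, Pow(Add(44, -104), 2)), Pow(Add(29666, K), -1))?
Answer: Rational(-9643, 3202) ≈ -3.0116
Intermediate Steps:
Mul(Add(-13243, Pow(Add(44, -104), 2)), Pow(Add(29666, K), -1)) = Mul(Add(-13243, Pow(Add(44, -104), 2)), Pow(Add(29666, -26464), -1)) = Mul(Add(-13243, Pow(-60, 2)), Pow(3202, -1)) = Mul(Add(-13243, 3600), Rational(1, 3202)) = Mul(-9643, Rational(1, 3202)) = Rational(-9643, 3202)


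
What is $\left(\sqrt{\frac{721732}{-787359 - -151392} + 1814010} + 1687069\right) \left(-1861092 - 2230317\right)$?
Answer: $-6902489290221 - \frac{1363803 \sqrt{81520354117106894}}{70663} \approx -6.908 \cdot 10^{12}$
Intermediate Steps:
$\left(\sqrt{\frac{721732}{-787359 - -151392} + 1814010} + 1687069\right) \left(-1861092 - 2230317\right) = \left(\sqrt{\frac{721732}{-787359 + 151392} + 1814010} + 1687069\right) \left(-4091409\right) = \left(\sqrt{\frac{721732}{-635967} + 1814010} + 1687069\right) \left(-4091409\right) = \left(\sqrt{721732 \left(- \frac{1}{635967}\right) + 1814010} + 1687069\right) \left(-4091409\right) = \left(\sqrt{- \frac{721732}{635967} + 1814010} + 1687069\right) \left(-4091409\right) = \left(\sqrt{\frac{1153649775938}{635967}} + 1687069\right) \left(-4091409\right) = \left(\frac{\sqrt{81520354117106894}}{211989} + 1687069\right) \left(-4091409\right) = \left(1687069 + \frac{\sqrt{81520354117106894}}{211989}\right) \left(-4091409\right) = -6902489290221 - \frac{1363803 \sqrt{81520354117106894}}{70663}$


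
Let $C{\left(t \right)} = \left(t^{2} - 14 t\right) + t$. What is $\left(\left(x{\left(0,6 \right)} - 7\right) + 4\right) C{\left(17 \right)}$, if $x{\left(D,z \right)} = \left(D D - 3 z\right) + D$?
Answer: $-1428$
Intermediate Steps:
$x{\left(D,z \right)} = D + D^{2} - 3 z$ ($x{\left(D,z \right)} = \left(D^{2} - 3 z\right) + D = D + D^{2} - 3 z$)
$C{\left(t \right)} = t^{2} - 13 t$
$\left(\left(x{\left(0,6 \right)} - 7\right) + 4\right) C{\left(17 \right)} = \left(\left(\left(0 + 0^{2} - 18\right) - 7\right) + 4\right) 17 \left(-13 + 17\right) = \left(\left(\left(0 + 0 - 18\right) - 7\right) + 4\right) 17 \cdot 4 = \left(\left(-18 - 7\right) + 4\right) 68 = \left(-25 + 4\right) 68 = \left(-21\right) 68 = -1428$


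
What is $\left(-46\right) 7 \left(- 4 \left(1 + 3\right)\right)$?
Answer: $5152$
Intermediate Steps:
$\left(-46\right) 7 \left(- 4 \left(1 + 3\right)\right) = - 322 \left(\left(-4\right) 4\right) = \left(-322\right) \left(-16\right) = 5152$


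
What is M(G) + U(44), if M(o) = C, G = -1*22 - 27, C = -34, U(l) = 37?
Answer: 3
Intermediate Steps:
G = -49 (G = -22 - 27 = -49)
M(o) = -34
M(G) + U(44) = -34 + 37 = 3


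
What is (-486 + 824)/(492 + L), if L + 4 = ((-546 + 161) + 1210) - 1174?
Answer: 338/139 ≈ 2.4317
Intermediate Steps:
L = -353 (L = -4 + (((-546 + 161) + 1210) - 1174) = -4 + ((-385 + 1210) - 1174) = -4 + (825 - 1174) = -4 - 349 = -353)
(-486 + 824)/(492 + L) = (-486 + 824)/(492 - 353) = 338/139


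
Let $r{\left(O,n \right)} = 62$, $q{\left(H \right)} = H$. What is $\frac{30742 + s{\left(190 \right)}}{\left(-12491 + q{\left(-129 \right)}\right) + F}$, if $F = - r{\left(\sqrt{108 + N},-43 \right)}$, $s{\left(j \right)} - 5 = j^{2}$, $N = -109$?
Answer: $- \frac{66847}{12682} \approx -5.271$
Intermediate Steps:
$s{\left(j \right)} = 5 + j^{2}$
$F = -62$ ($F = \left(-1\right) 62 = -62$)
$\frac{30742 + s{\left(190 \right)}}{\left(-12491 + q{\left(-129 \right)}\right) + F} = \frac{30742 + \left(5 + 190^{2}\right)}{\left(-12491 - 129\right) - 62} = \frac{30742 + \left(5 + 36100\right)}{-12620 - 62} = \frac{30742 + 36105}{-12682} = 66847 \left(- \frac{1}{12682}\right) = - \frac{66847}{12682}$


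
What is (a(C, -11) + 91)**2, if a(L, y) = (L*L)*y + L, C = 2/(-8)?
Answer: 2076481/256 ≈ 8111.3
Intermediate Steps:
C = -1/4 (C = 2*(-1/8) = -1/4 ≈ -0.25000)
a(L, y) = L + y*L**2 (a(L, y) = L**2*y + L = y*L**2 + L = L + y*L**2)
(a(C, -11) + 91)**2 = (-(1 - 1/4*(-11))/4 + 91)**2 = (-(1 + 11/4)/4 + 91)**2 = (-1/4*15/4 + 91)**2 = (-15/16 + 91)**2 = (1441/16)**2 = 2076481/256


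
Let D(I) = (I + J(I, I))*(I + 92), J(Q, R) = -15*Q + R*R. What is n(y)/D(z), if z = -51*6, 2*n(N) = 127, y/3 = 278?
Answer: -127/41909760 ≈ -3.0303e-6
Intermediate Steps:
y = 834 (y = 3*278 = 834)
n(N) = 127/2 (n(N) = (½)*127 = 127/2)
z = -306
J(Q, R) = R² - 15*Q (J(Q, R) = -15*Q + R² = R² - 15*Q)
D(I) = (92 + I)*(I² - 14*I) (D(I) = (I + (I² - 15*I))*(I + 92) = (I² - 14*I)*(92 + I) = (92 + I)*(I² - 14*I))
n(y)/D(z) = 127/(2*((-306*(-1288 + (-306)² + 78*(-306))))) = 127/(2*((-306*(-1288 + 93636 - 23868)))) = 127/(2*((-306*68480))) = (127/2)/(-20954880) = (127/2)*(-1/20954880) = -127/41909760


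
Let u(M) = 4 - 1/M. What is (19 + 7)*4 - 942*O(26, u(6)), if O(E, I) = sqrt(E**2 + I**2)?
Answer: 104 - 157*sqrt(24865) ≈ -24653.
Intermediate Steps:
(19 + 7)*4 - 942*O(26, u(6)) = (19 + 7)*4 - 942*sqrt(26**2 + (4 - 1/6)**2) = 26*4 - 942*sqrt(676 + (4 - 1*1/6)**2) = 104 - 942*sqrt(676 + (4 - 1/6)**2) = 104 - 942*sqrt(676 + (23/6)**2) = 104 - 942*sqrt(676 + 529/36) = 104 - 157*sqrt(24865)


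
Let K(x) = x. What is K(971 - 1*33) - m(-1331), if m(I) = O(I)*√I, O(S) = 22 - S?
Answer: 938 - 14883*I*√11 ≈ 938.0 - 49361.0*I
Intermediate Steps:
m(I) = √I*(22 - I) (m(I) = (22 - I)*√I = √I*(22 - I))
K(971 - 1*33) - m(-1331) = (971 - 1*33) - √(-1331)*(22 - 1*(-1331)) = (971 - 33) - 11*I*√11*(22 + 1331) = 938 - 11*I*√11*1353 = 938 - 14883*I*√11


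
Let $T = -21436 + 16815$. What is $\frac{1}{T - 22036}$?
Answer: $- \frac{1}{26657} \approx -3.7514 \cdot 10^{-5}$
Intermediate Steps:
$T = -4621$
$\frac{1}{T - 22036} = \frac{1}{-4621 - 22036} = \frac{1}{-26657} = - \frac{1}{26657}$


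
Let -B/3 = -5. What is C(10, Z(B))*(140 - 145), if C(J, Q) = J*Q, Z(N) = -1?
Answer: 50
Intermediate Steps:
B = 15 (B = -3*(-5) = 15)
C(10, Z(B))*(140 - 145) = (10*(-1))*(140 - 145) = -10*(-5) = 50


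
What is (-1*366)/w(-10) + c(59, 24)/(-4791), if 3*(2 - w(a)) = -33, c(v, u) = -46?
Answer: -1752908/62283 ≈ -28.144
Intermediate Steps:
w(a) = 13 (w(a) = 2 - 1/3*(-33) = 2 + 11 = 13)
(-1*366)/w(-10) + c(59, 24)/(-4791) = -1*366/13 - 46/(-4791) = -366*1/13 - 46*(-1/4791) = -366/13 + 46/4791 = -1752908/62283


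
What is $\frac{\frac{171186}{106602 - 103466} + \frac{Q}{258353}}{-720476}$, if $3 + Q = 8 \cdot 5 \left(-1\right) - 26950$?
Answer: $- \frac{22070883305}{291863029291904} \approx -7.5621 \cdot 10^{-5}$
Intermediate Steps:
$Q = -26993$ ($Q = -3 - \left(26950 - 8 \cdot 5 \left(-1\right)\right) = -3 + \left(40 \left(-1\right) - 26950\right) = -3 - 26990 = -26993$)
$\frac{\frac{171186}{106602 - 103466} + \frac{Q}{258353}}{-720476} = \frac{\frac{171186}{106602 - 103466} - \frac{26993}{258353}}{-720476} = \left(\frac{171186}{106602 - 103466} - \frac{26993}{258353}\right) \left(- \frac{1}{720476}\right) = \left(\frac{171186}{3136} - \frac{26993}{258353}\right) \left(- \frac{1}{720476}\right) = \left(171186 \cdot \frac{1}{3136} - \frac{26993}{258353}\right) \left(- \frac{1}{720476}\right) = \left(\frac{85593}{1568} - \frac{26993}{258353}\right) \left(- \frac{1}{720476}\right) = \frac{22070883305}{405097504} \left(- \frac{1}{720476}\right) = - \frac{22070883305}{291863029291904}$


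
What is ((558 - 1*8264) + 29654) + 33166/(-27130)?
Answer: 297708037/13565 ≈ 21947.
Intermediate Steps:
((558 - 1*8264) + 29654) + 33166/(-27130) = ((558 - 8264) + 29654) + 33166*(-1/27130) = (-7706 + 29654) - 16583/13565 = 21948 - 16583/13565 = 297708037/13565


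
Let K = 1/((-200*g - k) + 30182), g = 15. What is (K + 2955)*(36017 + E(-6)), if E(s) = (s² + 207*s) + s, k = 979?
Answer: 2694946486130/26203 ≈ 1.0285e+8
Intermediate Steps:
E(s) = s² + 208*s
K = 1/26203 (K = 1/((-200*15 - 1*979) + 30182) = 1/((-3000 - 979) + 30182) = 1/(-3979 + 30182) = 1/26203 ≈ 3.8164e-5)
(K + 2955)*(36017 + E(-6)) = (1/26203 + 2955)*(36017 - 6*(208 - 6)) = 77429866*(36017 - 6*202)/26203 = 77429866*(36017 - 1212)/26203 = (77429866/26203)*34805 = 2694946486130/26203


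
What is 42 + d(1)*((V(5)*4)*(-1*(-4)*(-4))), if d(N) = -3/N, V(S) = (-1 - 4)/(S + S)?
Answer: -54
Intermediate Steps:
V(S) = -5/(2*S) (V(S) = -5*1/(2*S) = -5/(2*S))
42 + d(1)*((V(5)*4)*(-1*(-4)*(-4))) = 42 + (-3/1)*((-5/2/5*4)*(-1*(-4)*(-4))) = 42 + (-3*1)*((-5/2*⅕*4)*(4*(-4))) = 42 - 3*(-½*4)*(-16) = 42 - (-6)*(-16) = 42 - 3*32 = 42 - 96 = -54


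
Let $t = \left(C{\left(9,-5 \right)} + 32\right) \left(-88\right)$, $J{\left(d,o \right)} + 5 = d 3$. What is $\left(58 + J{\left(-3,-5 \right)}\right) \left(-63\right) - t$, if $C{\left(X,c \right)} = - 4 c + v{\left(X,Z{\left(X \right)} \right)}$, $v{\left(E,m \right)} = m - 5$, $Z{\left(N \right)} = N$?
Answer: $2156$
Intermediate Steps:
$J{\left(d,o \right)} = -5 + 3 d$ ($J{\left(d,o \right)} = -5 + d 3 = -5 + 3 d$)
$v{\left(E,m \right)} = -5 + m$ ($v{\left(E,m \right)} = m - 5 = -5 + m$)
$C{\left(X,c \right)} = -5 + X - 4 c$ ($C{\left(X,c \right)} = - 4 c + \left(-5 + X\right) = -5 + X - 4 c$)
$t = -4928$ ($t = \left(\left(-5 + 9 - -20\right) + 32\right) \left(-88\right) = \left(\left(-5 + 9 + 20\right) + 32\right) \left(-88\right) = \left(24 + 32\right) \left(-88\right) = 56 \left(-88\right) = -4928$)
$\left(58 + J{\left(-3,-5 \right)}\right) \left(-63\right) - t = \left(58 + \left(-5 + 3 \left(-3\right)\right)\right) \left(-63\right) - -4928 = \left(58 - 14\right) \left(-63\right) + 4928 = 44 \left(-63\right) + 4928 = -2772 + 4928 = 2156$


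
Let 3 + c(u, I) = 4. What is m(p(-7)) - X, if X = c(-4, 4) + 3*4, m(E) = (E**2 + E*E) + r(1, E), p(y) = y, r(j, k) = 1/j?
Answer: 86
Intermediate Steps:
r(j, k) = 1/j
c(u, I) = 1 (c(u, I) = -3 + 4 = 1)
m(E) = 1 + 2*E**2 (m(E) = (E**2 + E*E) + 1/1 = (E**2 + E**2) + 1 = 2*E**2 + 1 = 1 + 2*E**2)
X = 13 (X = 1 + 3*4 = 1 + 12 = 13)
m(p(-7)) - X = (1 + 2*(-7)**2) - 1*13 = (1 + 2*49) - 13 = (1 + 98) - 13 = 99 - 13 = 86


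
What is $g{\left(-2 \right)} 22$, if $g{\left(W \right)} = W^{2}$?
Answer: $88$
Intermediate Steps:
$g{\left(-2 \right)} 22 = \left(-2\right)^{2} \cdot 22 = 4 \cdot 22 = 88$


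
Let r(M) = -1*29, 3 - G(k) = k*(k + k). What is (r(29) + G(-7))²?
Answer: 15376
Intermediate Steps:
G(k) = 3 - 2*k² (G(k) = 3 - k*(k + k) = 3 - k*2*k = 3 - 2*k²)
r(M) = -29
(r(29) + G(-7))² = (-29 + (3 - 2*(-7)²))² = (-29 + (3 - 2*49))² = (-29 + (3 - 98))² = (-29 - 95)² = (-124)² = 15376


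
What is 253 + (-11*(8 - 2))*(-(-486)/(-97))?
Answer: 56617/97 ≈ 583.68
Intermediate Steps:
253 + (-11*(8 - 2))*(-(-486)/(-97)) = 253 + (-11*6)*(-(-486)*(-1)/97) = 253 - (-66)*486/97 = 253 - 66*(-486/97) = 253 + 32076/97 = 56617/97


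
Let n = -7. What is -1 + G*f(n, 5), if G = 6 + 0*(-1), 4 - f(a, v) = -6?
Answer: 59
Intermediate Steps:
f(a, v) = 10 (f(a, v) = 4 - 1*(-6) = 4 + 6 = 10)
G = 6 (G = 6 + 0 = 6)
-1 + G*f(n, 5) = -1 + 6*10 = -1 + 60 = 59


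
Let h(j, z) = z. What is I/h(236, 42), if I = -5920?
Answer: -2960/21 ≈ -140.95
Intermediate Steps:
I/h(236, 42) = -5920/42 = -5920*1/42 = -2960/21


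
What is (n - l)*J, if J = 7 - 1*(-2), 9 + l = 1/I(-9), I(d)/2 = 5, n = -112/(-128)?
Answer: 3519/40 ≈ 87.975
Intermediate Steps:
n = 7/8 (n = -112*(-1/128) = 7/8 ≈ 0.87500)
I(d) = 10 (I(d) = 2*5 = 10)
l = -89/10 (l = -9 + 1/10 = -9 + ⅒ = -89/10 ≈ -8.9000)
J = 9 (J = 7 + 2 = 9)
(n - l)*J = (7/8 - 1*(-89/10))*9 = (7/8 + 89/10)*9 = (391/40)*9 = 3519/40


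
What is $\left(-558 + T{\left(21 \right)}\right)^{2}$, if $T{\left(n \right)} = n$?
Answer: $288369$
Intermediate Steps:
$\left(-558 + T{\left(21 \right)}\right)^{2} = \left(-558 + 21\right)^{2} = \left(-537\right)^{2} = 288369$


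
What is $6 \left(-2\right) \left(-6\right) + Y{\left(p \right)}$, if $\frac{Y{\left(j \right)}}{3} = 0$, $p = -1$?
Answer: $72$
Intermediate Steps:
$Y{\left(j \right)} = 0$ ($Y{\left(j \right)} = 3 \cdot 0 = 0$)
$6 \left(-2\right) \left(-6\right) + Y{\left(p \right)} = 6 \left(-2\right) \left(-6\right) + 0 = \left(-12\right) \left(-6\right) + 0 = 72 + 0 = 72$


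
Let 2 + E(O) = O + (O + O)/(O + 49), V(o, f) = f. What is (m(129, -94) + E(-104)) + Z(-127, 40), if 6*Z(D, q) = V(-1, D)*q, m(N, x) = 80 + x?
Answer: -158876/165 ≈ -962.88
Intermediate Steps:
E(O) = -2 + O + 2*O/(49 + O) (E(O) = -2 + (O + (O + O)/(O + 49)) = -2 + (O + (2*O)/(49 + O)) = -2 + (O + 2*O/(49 + O)) = -2 + O + 2*O/(49 + O))
Z(D, q) = D*q/6 (Z(D, q) = (D*q)/6 = D*q/6)
(m(129, -94) + E(-104)) + Z(-127, 40) = ((80 - 94) + (-98 + (-104)² + 49*(-104))/(49 - 104)) + (⅙)*(-127)*40 = (-14 + (-98 + 10816 - 5096)/(-55)) - 2540/3 = (-14 - 1/55*5622) - 2540/3 = (-14 - 5622/55) - 2540/3 = -6392/55 - 2540/3 = -158876/165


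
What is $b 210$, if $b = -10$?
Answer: $-2100$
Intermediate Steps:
$b 210 = \left(-10\right) 210 = -2100$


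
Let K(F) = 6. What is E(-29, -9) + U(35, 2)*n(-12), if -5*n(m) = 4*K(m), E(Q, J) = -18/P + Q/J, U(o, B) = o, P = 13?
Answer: -19441/117 ≈ -166.16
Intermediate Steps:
E(Q, J) = -18/13 + Q/J
n(m) = -24/5 (n(m) = -4*6/5 = -⅕*24 = -24/5)
E(-29, -9) + U(35, 2)*n(-12) = (-18/13 - 29/(-9)) + 35*(-24/5) = (-18/13 - 29*(-⅑)) - 168 = (-18/13 + 29/9) - 168 = 215/117 - 168 = -19441/117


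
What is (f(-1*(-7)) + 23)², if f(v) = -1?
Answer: 484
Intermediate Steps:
(f(-1*(-7)) + 23)² = (-1 + 23)² = 22² = 484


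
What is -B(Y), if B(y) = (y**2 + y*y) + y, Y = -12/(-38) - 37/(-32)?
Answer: -1073105/184832 ≈ -5.8058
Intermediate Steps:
Y = 895/608 (Y = -12*(-1/38) - 37*(-1/32) = 6/19 + 37/32 = 895/608 ≈ 1.4720)
B(y) = y + 2*y**2 (B(y) = (y**2 + y**2) + y = 2*y**2 + y = y + 2*y**2)
-B(Y) = -895*(1 + 2*(895/608))/608 = -895*(1 + 895/304)/608 = -895*1199/(608*304) = -1*1073105/184832 = -1073105/184832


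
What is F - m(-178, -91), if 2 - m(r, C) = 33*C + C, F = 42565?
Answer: 39469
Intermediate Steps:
m(r, C) = 2 - 34*C (m(r, C) = 2 - (33*C + C) = 2 - 34*C)
F - m(-178, -91) = 42565 - (2 - 34*(-91)) = 42565 - (2 + 3094) = 42565 - 1*3096 = 42565 - 3096 = 39469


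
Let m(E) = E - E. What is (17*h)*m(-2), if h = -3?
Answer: 0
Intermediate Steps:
m(E) = 0
(17*h)*m(-2) = (17*(-3))*0 = -51*0 = 0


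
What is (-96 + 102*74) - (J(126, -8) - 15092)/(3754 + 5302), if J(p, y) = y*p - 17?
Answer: 67501429/9056 ≈ 7453.8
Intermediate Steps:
J(p, y) = -17 + p*y (J(p, y) = p*y - 17 = -17 + p*y)
(-96 + 102*74) - (J(126, -8) - 15092)/(3754 + 5302) = (-96 + 102*74) - ((-17 + 126*(-8)) - 15092)/(3754 + 5302) = (-96 + 7548) - ((-17 - 1008) - 15092)/9056 = 7452 - (-1025 - 15092)/9056 = 7452 - (-16117)/9056 = 7452 - 1*(-16117/9056) = 7452 + 16117/9056 = 67501429/9056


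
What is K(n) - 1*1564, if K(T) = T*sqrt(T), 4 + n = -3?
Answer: -1564 - 7*I*sqrt(7) ≈ -1564.0 - 18.52*I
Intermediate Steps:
n = -7 (n = -4 - 3 = -7)
K(T) = T**(3/2)
K(n) - 1*1564 = (-7)**(3/2) - 1*1564 = -7*I*sqrt(7) - 1564 = -1564 - 7*I*sqrt(7)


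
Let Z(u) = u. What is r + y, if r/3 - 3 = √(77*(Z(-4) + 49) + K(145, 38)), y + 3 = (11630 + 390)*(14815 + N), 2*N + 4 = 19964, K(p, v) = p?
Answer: 298035906 + 57*√10 ≈ 2.9804e+8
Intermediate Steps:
N = 9980 (N = -2 + (½)*19964 = -2 + 9982 = 9980)
y = 298035897 (y = -3 + (11630 + 390)*(14815 + 9980) = -3 + 12020*24795 = -3 + 298035900 = 298035897)
r = 9 + 57*√10 (r = 9 + 3*√(77*(-4 + 49) + 145) = 9 + 3*√(77*45 + 145) = 9 + 3*√(3465 + 145) = 9 + 3*√3610 = 9 + 3*(19*√10) = 9 + 57*√10 ≈ 189.25)
r + y = (9 + 57*√10) + 298035897 = 298035906 + 57*√10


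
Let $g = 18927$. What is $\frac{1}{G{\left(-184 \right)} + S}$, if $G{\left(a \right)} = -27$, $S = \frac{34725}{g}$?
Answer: $- \frac{6309}{158768} \approx -0.039737$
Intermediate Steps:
$S = \frac{11575}{6309}$ ($S = \frac{34725}{18927} = 34725 \cdot \frac{1}{18927} = \frac{11575}{6309} \approx 1.8347$)
$\frac{1}{G{\left(-184 \right)} + S} = \frac{1}{-27 + \frac{11575}{6309}} = \frac{1}{- \frac{158768}{6309}} = - \frac{6309}{158768}$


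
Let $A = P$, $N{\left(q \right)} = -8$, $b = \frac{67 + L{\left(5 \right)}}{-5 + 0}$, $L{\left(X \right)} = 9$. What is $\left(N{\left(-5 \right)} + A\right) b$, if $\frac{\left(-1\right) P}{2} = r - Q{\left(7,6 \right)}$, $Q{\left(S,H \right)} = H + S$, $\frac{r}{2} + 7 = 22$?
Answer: $\frac{3192}{5} \approx 638.4$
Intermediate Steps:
$r = 30$ ($r = -14 + 2 \cdot 22 = -14 + 44 = 30$)
$b = - \frac{76}{5}$ ($b = \frac{67 + 9}{-5 + 0} = \frac{76}{-5} = 76 \left(- \frac{1}{5}\right) = - \frac{76}{5} \approx -15.2$)
$P = -34$ ($P = - 2 \left(30 - \left(6 + 7\right)\right) = - 2 \left(30 - 13\right) = \left(-2\right) 17 = -34$)
$A = -34$
$\left(N{\left(-5 \right)} + A\right) b = \left(-8 - 34\right) \left(- \frac{76}{5}\right) = \left(-42\right) \left(- \frac{76}{5}\right) = \frac{3192}{5}$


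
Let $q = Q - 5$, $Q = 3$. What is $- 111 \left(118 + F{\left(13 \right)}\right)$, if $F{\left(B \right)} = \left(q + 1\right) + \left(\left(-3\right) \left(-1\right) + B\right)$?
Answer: $-14763$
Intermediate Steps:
$q = -2$ ($q = 3 - 5 = -2$)
$F{\left(B \right)} = 2 + B$ ($F{\left(B \right)} = \left(-2 + 1\right) + \left(\left(-3\right) \left(-1\right) + B\right) = -1 + \left(3 + B\right) = 2 + B$)
$- 111 \left(118 + F{\left(13 \right)}\right) = - 111 \left(118 + \left(2 + 13\right)\right) = - 111 \left(118 + 15\right) = \left(-111\right) 133 = -14763$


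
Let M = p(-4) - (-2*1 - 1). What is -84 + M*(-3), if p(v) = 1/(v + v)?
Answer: -741/8 ≈ -92.625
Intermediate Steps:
p(v) = 1/(2*v)
M = 23/8 (M = (½)/(-4) - (-2*1 - 1) = (½)*(-¼) - (-2 - 1) = -⅛ - 1*(-3) = -⅛ + 3 = 23/8 ≈ 2.8750)
-84 + M*(-3) = -84 + (23/8)*(-3) = -84 - 69/8 = -741/8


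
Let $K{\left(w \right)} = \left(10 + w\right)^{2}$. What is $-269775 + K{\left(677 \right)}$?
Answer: $202194$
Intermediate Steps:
$-269775 + K{\left(677 \right)} = -269775 + \left(10 + 677\right)^{2} = -269775 + 687^{2} = -269775 + 471969 = 202194$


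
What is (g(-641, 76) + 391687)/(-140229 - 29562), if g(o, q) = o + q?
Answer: -130374/56597 ≈ -2.3036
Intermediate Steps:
(g(-641, 76) + 391687)/(-140229 - 29562) = ((-641 + 76) + 391687)/(-140229 - 29562) = (-565 + 391687)/(-169791) = 391122*(-1/169791) = -130374/56597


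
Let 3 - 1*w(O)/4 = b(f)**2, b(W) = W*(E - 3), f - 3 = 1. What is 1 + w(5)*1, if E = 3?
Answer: 13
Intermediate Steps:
f = 4 (f = 3 + 1 = 4)
b(W) = 0 (b(W) = W*(3 - 3) = W*0 = 0)
w(O) = 12 (w(O) = 12 - 4*0**2 = 12 - 4*0 = 12 + 0 = 12)
1 + w(5)*1 = 1 + 12*1 = 1 + 12 = 13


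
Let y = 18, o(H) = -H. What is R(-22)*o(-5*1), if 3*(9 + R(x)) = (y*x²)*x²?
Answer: 7027635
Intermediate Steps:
R(x) = -9 + 6*x⁴ (R(x) = -9 + ((18*x²)*x²)/3 = -9 + (18*x⁴)/3 = -9 + 6*x⁴)
R(-22)*o(-5*1) = (-9 + 6*(-22)⁴)*(-(-5)) = (-9 + 6*234256)*(-1*(-5)) = (-9 + 1405536)*5 = 1405527*5 = 7027635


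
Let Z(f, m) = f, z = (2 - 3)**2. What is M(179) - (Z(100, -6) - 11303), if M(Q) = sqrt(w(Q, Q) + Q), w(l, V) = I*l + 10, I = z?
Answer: 11203 + 4*sqrt(23) ≈ 11222.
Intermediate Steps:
z = 1 (z = (-1)**2 = 1)
I = 1
w(l, V) = 10 + l (w(l, V) = 1*l + 10 = l + 10 = 10 + l)
M(Q) = sqrt(10 + 2*Q) (M(Q) = sqrt((10 + Q) + Q) = sqrt(10 + 2*Q))
M(179) - (Z(100, -6) - 11303) = sqrt(10 + 2*179) - (100 - 11303) = sqrt(10 + 358) - 1*(-11203) = sqrt(368) + 11203 = 4*sqrt(23) + 11203 = 11203 + 4*sqrt(23)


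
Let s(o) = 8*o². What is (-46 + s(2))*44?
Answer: -616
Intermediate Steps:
(-46 + s(2))*44 = (-46 + 8*2²)*44 = (-46 + 8*4)*44 = (-46 + 32)*44 = -14*44 = -616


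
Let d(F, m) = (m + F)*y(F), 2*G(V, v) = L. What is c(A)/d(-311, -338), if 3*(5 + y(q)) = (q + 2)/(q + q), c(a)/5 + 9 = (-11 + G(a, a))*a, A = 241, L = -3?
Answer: -9396865/1951543 ≈ -4.8151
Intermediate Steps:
G(V, v) = -3/2 (G(V, v) = (½)*(-3) = -3/2)
c(a) = -45 - 125*a/2 (c(a) = -45 + 5*((-11 - 3/2)*a) = -45 + 5*(-25*a/2) = -45 - 125*a/2)
y(q) = -5 + (2 + q)/(6*q) (y(q) = -5 + ((q + 2)/(q + q))/3 = -5 + ((2 + q)/((2*q)))/3 = -5 + ((2 + q)*(1/(2*q)))/3 = -5 + ((2 + q)/(2*q))/3 = -5 + (2 + q)/(6*q))
d(F, m) = (2 - 29*F)*(F + m)/(6*F) (d(F, m) = (m + F)*((2 - 29*F)/(6*F)) = (F + m)*((2 - 29*F)/(6*F)) = (2 - 29*F)*(F + m)/(6*F))
c(A)/d(-311, -338) = (-45 - 125/2*241)/((-⅙*(-2 + 29*(-311))*(-311 - 338)/(-311))) = (-45 - 30125/2)/((-⅙*(-1/311)*(-2 - 9019)*(-649))) = -30215/(2*((-⅙*(-1/311)*(-9021)*(-649)))) = -30215/(2*1951543/622) = -30215/2*622/1951543 = -9396865/1951543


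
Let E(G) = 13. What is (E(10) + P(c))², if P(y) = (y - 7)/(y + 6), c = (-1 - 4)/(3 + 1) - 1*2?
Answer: 10404/121 ≈ 85.984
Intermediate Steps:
c = -13/4 (c = -5/4 - 2 = -13/4 ≈ -3.2500)
P(y) = (-7 + y)/(6 + y)
(E(10) + P(c))² = (13 + (-7 - 13/4)/(6 - 13/4))² = (13 - 41/4/(11/4))² = (13 + (4/11)*(-41/4))² = (13 - 41/11)² = (102/11)² = 10404/121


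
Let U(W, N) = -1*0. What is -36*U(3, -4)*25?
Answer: 0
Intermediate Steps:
U(W, N) = 0
-36*U(3, -4)*25 = -36*0*25 = 0*25 = 0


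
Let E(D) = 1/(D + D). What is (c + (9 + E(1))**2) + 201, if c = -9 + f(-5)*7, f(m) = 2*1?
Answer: 1185/4 ≈ 296.25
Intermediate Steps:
E(D) = 1/(2*D)
f(m) = 2
c = 5 (c = -9 + 2*7 = -9 + 14 = 5)
(c + (9 + E(1))**2) + 201 = (5 + (9 + (1/2)/1)**2) + 201 = (5 + (9 + (1/2)*1)**2) + 201 = (5 + (9 + 1/2)**2) + 201 = (5 + (19/2)**2) + 201 = (5 + 361/4) + 201 = 381/4 + 201 = 1185/4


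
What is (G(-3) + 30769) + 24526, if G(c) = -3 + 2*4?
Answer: 55300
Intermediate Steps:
G(c) = 5 (G(c) = -3 + 8 = 5)
(G(-3) + 30769) + 24526 = (5 + 30769) + 24526 = 30774 + 24526 = 55300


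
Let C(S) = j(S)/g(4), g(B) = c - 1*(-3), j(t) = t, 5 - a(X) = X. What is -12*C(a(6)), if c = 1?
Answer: 3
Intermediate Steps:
a(X) = 5 - X
g(B) = 4 (g(B) = 1 - 1*(-3) = 1 + 3 = 4)
C(S) = S/4
-12*C(a(6)) = -3*(5 - 1*6) = -3*(5 - 6) = -3*(-1) = -12*(-1/4) = 3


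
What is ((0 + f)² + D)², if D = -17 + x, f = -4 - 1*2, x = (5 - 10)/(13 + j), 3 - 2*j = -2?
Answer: 335241/961 ≈ 348.85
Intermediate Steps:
j = 5/2 (j = 3/2 - ½*(-2) = 3/2 + 1 = 5/2 ≈ 2.5000)
x = -10/31 (x = (5 - 10)/(13 + 5/2) = -5/31/2 = -5*2/31 = -10/31 ≈ -0.32258)
f = -6 (f = -4 - 2 = -6)
D = -537/31 (D = -17 - 10/31 = -537/31 ≈ -17.323)
((0 + f)² + D)² = ((0 - 6)² - 537/31)² = ((-6)² - 537/31)² = (36 - 537/31)² = (579/31)² = 335241/961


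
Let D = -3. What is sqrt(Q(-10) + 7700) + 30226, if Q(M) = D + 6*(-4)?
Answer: 30226 + sqrt(7673) ≈ 30314.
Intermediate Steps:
Q(M) = -27 (Q(M) = -3 + 6*(-4) = -3 - 24 = -27)
sqrt(Q(-10) + 7700) + 30226 = sqrt(-27 + 7700) + 30226 = sqrt(7673) + 30226 = 30226 + sqrt(7673)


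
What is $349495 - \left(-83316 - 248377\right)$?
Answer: $681188$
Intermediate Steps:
$349495 - \left(-83316 - 248377\right) = 349495 - -331693 = 349495 + 331693 = 681188$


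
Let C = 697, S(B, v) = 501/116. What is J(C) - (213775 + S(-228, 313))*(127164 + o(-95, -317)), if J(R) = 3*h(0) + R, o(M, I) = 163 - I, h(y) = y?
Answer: -791341754098/29 ≈ -2.7288e+10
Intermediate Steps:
S(B, v) = 501/116 (S(B, v) = 501*(1/116) = 501/116)
J(R) = R (J(R) = 3*0 + R = 0 + R = R)
J(C) - (213775 + S(-228, 313))*(127164 + o(-95, -317)) = 697 - (213775 + 501/116)*(127164 + (163 - 1*(-317))) = 697 - 24798401*(127164 + (163 + 317))/116 = 697 - 24798401*(127164 + 480)/116 = 697 - 24798401*127644/116 = 697 - 1*791341774311/29 = 697 - 791341774311/29 = -791341754098/29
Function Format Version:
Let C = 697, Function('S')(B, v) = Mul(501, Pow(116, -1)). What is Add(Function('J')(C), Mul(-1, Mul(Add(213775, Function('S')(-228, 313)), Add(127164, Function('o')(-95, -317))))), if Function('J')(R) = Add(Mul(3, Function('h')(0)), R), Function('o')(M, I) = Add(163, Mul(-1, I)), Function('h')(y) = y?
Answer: Rational(-791341754098, 29) ≈ -2.7288e+10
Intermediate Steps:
Function('S')(B, v) = Rational(501, 116) (Function('S')(B, v) = Mul(501, Rational(1, 116)) = Rational(501, 116))
Function('J')(R) = R (Function('J')(R) = Add(Mul(3, 0), R) = Add(0, R) = R)
Add(Function('J')(C), Mul(-1, Mul(Add(213775, Function('S')(-228, 313)), Add(127164, Function('o')(-95, -317))))) = Add(697, Mul(-1, Mul(Add(213775, Rational(501, 116)), Add(127164, Add(163, Mul(-1, -317)))))) = Add(697, Mul(-1, Mul(Rational(24798401, 116), Add(127164, Add(163, 317))))) = Add(697, Mul(-1, Mul(Rational(24798401, 116), Add(127164, 480)))) = Add(697, Mul(-1, Mul(Rational(24798401, 116), 127644))) = Add(697, Mul(-1, Rational(791341774311, 29))) = Add(697, Rational(-791341774311, 29)) = Rational(-791341754098, 29)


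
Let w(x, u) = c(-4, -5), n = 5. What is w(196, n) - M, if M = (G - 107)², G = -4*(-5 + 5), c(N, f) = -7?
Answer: -11456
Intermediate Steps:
w(x, u) = -7
G = 0 (G = -4*0 = 0)
M = 11449 (M = (0 - 107)² = (-107)² = 11449)
w(196, n) - M = -7 - 1*11449 = -7 - 11449 = -11456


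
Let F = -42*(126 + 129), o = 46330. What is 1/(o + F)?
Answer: 1/35620 ≈ 2.8074e-5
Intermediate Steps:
F = -10710 (F = -42*255 = -10710)
1/(o + F) = 1/(46330 - 10710) = 1/35620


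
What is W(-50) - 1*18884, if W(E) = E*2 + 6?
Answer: -18978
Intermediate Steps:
W(E) = 6 + 2*E (W(E) = 2*E + 6 = 6 + 2*E)
W(-50) - 1*18884 = (6 + 2*(-50)) - 1*18884 = (6 - 100) - 18884 = -94 - 18884 = -18978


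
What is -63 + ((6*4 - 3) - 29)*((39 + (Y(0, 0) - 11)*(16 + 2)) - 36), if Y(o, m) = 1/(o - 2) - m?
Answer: 1569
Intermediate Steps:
Y(o, m) = 1/(-2 + o) - m
-63 + ((6*4 - 3) - 29)*((39 + (Y(0, 0) - 11)*(16 + 2)) - 36) = -63 + ((6*4 - 3) - 29)*((39 + ((1 + 2*0 - 1*0*0)/(-2 + 0) - 11)*(16 + 2)) - 36) = -63 + ((24 - 3) - 29)*((39 + ((1 + 0 + 0)/(-2) - 11)*18) - 36) = -63 + (21 - 29)*((39 + (-1/2*1 - 11)*18) - 36) = -63 - 8*((39 + (-1/2 - 11)*18) - 36) = -63 - 8*((39 - 23/2*18) - 36) = -63 - 8*((39 - 207) - 36) = -63 - 8*(-168 - 36) = -63 - 8*(-204) = -63 + 1632 = 1569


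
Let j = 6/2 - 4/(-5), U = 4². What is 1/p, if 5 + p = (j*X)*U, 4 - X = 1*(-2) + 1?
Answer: 1/299 ≈ 0.0033445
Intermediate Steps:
U = 16
j = 19/5 (j = 6*(½) - 4*(-⅕) = 3 + ⅘ = 19/5 ≈ 3.8000)
X = 5 (X = 4 - (1*(-2) + 1) = 4 - (-2 + 1) = 4 - 1*(-1) = 4 + 1 = 5)
p = 299 (p = -5 + ((19/5)*5)*16 = -5 + 19*16 = -5 + 304 = 299)
1/p = 1/299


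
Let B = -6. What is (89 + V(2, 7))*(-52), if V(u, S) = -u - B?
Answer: -4836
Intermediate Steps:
V(u, S) = 6 - u (V(u, S) = -u - 1*(-6) = -u + 6 = 6 - u)
(89 + V(2, 7))*(-52) = (89 + (6 - 1*2))*(-52) = (89 + (6 - 2))*(-52) = (89 + 4)*(-52) = 93*(-52) = -4836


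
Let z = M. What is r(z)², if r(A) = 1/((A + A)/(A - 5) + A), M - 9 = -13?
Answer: 81/784 ≈ 0.10332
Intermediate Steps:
M = -4 (M = 9 - 13 = -4)
z = -4
r(A) = 1/(A + 2*A/(-5 + A)) (r(A) = 1/((2*A)/(-5 + A) + A) = 1/(2*A/(-5 + A) + A) = 1/(A + 2*A/(-5 + A)))
r(z)² = ((-5 - 4)/((-4)*(-3 - 4)))² = (-¼*(-9)/(-7))² = (-¼*(-⅐)*(-9))² = (-9/28)² = 81/784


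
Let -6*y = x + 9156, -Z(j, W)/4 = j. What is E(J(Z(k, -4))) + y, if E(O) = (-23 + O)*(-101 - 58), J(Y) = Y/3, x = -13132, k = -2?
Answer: 11687/3 ≈ 3895.7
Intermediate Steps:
Z(j, W) = -4*j
J(Y) = Y/3 (J(Y) = Y*(⅓) = Y/3)
E(O) = 3657 - 159*O (E(O) = (-23 + O)*(-159) = 3657 - 159*O)
y = 1988/3 (y = -(-13132 + 9156)/6 = -⅙*(-3976) = 1988/3 ≈ 662.67)
E(J(Z(k, -4))) + y = (3657 - 53*(-4*(-2))) + 1988/3 = (3657 - 53*8) + 1988/3 = (3657 - 159*8/3) + 1988/3 = (3657 - 424) + 1988/3 = 3233 + 1988/3 = 11687/3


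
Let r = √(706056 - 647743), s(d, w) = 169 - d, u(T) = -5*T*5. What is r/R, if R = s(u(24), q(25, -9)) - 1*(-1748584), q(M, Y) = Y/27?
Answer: √58313/1749353 ≈ 0.00013804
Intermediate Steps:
q(M, Y) = Y/27 (q(M, Y) = Y*(1/27) = Y/27)
u(T) = -25*T
r = √58313 ≈ 241.48
R = 1749353 (R = (169 - (-25)*24) - 1*(-1748584) = (169 - 1*(-600)) + 1748584 = (169 + 600) + 1748584 = 769 + 1748584 = 1749353)
r/R = √58313/1749353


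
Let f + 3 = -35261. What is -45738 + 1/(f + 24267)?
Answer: -502980787/10997 ≈ -45738.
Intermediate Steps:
f = -35264 (f = -3 - 35261 = -35264)
-45738 + 1/(f + 24267) = -45738 + 1/(-35264 + 24267) = -45738 + 1/(-10997) = -45738 - 1/10997 = -502980787/10997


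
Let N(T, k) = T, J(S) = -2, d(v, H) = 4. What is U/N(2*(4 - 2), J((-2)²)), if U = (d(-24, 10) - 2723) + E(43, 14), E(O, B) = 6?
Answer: -2713/4 ≈ -678.25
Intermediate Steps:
U = -2713 (U = (4 - 2723) + 6 = -2719 + 6 = -2713)
U/N(2*(4 - 2), J((-2)²)) = -2713*1/(2*(4 - 2)) = -2713/(2*2) = -2713/4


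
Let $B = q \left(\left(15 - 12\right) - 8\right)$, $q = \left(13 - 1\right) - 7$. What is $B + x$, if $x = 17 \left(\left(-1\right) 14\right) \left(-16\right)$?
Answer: $3783$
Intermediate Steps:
$q = 5$ ($q = 12 - 7 = 5$)
$B = -25$ ($B = 5 \left(\left(15 - 12\right) - 8\right) = 5 \left(3 - 8\right) = 5 \left(-5\right) = -25$)
$x = 3808$ ($x = 17 \left(-14\right) \left(-16\right) = \left(-238\right) \left(-16\right) = 3808$)
$B + x = -25 + 3808 = 3783$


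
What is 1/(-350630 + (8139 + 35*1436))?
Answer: -1/292231 ≈ -3.4220e-6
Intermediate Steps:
1/(-350630 + (8139 + 35*1436)) = 1/(-350630 + (8139 + 50260)) = 1/(-350630 + 58399) = 1/(-292231) = -1/292231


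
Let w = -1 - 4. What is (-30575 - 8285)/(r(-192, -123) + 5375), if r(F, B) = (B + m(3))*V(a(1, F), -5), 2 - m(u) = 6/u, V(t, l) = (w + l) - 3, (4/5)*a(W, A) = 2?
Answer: -19430/3487 ≈ -5.5721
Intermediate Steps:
w = -5
a(W, A) = 5/2 (a(W, A) = (5/4)*2 = 5/2)
V(t, l) = -8 + l (V(t, l) = (-5 + l) - 3 = -8 + l)
m(u) = 2 - 6/u
r(F, B) = -13*B (r(F, B) = (B + (2 - 6/3))*(-8 - 5) = (B + (2 - 6*⅓))*(-13) = (B + (2 - 2))*(-13) = (B + 0)*(-13) = B*(-13) = -13*B)
(-30575 - 8285)/(r(-192, -123) + 5375) = (-30575 - 8285)/(-13*(-123) + 5375) = -38860/(1599 + 5375) = -38860/6974 = -38860*1/6974 = -19430/3487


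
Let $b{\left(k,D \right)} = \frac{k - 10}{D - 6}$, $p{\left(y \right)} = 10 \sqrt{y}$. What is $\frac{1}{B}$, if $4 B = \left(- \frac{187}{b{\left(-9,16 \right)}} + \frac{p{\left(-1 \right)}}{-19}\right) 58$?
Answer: $\frac{3553}{5070650} + \frac{19 i}{5070650} \approx 0.0007007 + 3.7471 \cdot 10^{-6} i$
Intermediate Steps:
$b{\left(k,D \right)} = \frac{-10 + k}{-6 + D}$
$B = \frac{27115}{19} - \frac{145 i}{19}$ ($B = \frac{\left(- \frac{187}{\frac{1}{-6 + 16} \left(-10 - 9\right)} + \frac{10 \sqrt{-1}}{-19}\right) 58}{4} = \frac{\left(- \frac{187}{\frac{1}{10} \left(-19\right)} + 10 i \left(- \frac{1}{19}\right)\right) 58}{4} = \frac{\left(- \frac{187}{\frac{1}{10} \left(-19\right)} - \frac{10 i}{19}\right) 58}{4} = \frac{\left(- \frac{187}{- \frac{19}{10}} - \frac{10 i}{19}\right) 58}{4} = \frac{\left(\left(-187\right) \left(- \frac{10}{19}\right) - \frac{10 i}{19}\right) 58}{4} = \frac{\left(\frac{1870}{19} - \frac{10 i}{19}\right) 58}{4} = \frac{\frac{108460}{19} - \frac{580 i}{19}}{4} = \frac{27115}{19} - \frac{145 i}{19} \approx 1427.1 - 7.6316 i$)
$\frac{1}{B} = \frac{1}{\frac{27115}{19} - \frac{145 i}{19}} = \frac{361 \left(\frac{27115}{19} + \frac{145 i}{19}\right)}{735244250}$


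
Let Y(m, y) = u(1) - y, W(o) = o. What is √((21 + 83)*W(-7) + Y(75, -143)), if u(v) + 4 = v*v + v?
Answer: I*√587 ≈ 24.228*I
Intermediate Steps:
u(v) = -4 + v + v² (u(v) = -4 + (v*v + v) = -4 + (v² + v) = -4 + (v + v²) = -4 + v + v²)
Y(m, y) = -2 - y (Y(m, y) = (-4 + 1 + 1²) - y = (-4 + 1 + 1) - y = -2 - y)
√((21 + 83)*W(-7) + Y(75, -143)) = √((21 + 83)*(-7) + (-2 - 1*(-143))) = √(104*(-7) + (-2 + 143)) = √(-728 + 141) = √(-587) = I*√587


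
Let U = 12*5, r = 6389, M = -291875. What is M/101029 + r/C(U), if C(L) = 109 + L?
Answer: 596147406/17073901 ≈ 34.916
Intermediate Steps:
U = 60
M/101029 + r/C(U) = -291875/101029 + 6389/(109 + 60) = -291875*1/101029 + 6389/169 = -291875/101029 + 6389*(1/169) = -291875/101029 + 6389/169 = 596147406/17073901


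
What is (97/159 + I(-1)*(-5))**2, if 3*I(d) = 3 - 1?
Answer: 187489/25281 ≈ 7.4162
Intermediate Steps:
I(d) = 2/3 (I(d) = (3 - 1)/3 = (1/3)*2 = 2/3)
(97/159 + I(-1)*(-5))**2 = (97/159 + (2/3)*(-5))**2 = (97*(1/159) - 10/3)**2 = (97/159 - 10/3)**2 = (-433/159)**2 = 187489/25281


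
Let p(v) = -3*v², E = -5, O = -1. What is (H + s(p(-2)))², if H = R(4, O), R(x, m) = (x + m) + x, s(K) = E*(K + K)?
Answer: 16129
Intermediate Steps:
s(K) = -10*K (s(K) = -5*(K + K) = -10*K)
R(x, m) = m + 2*x (R(x, m) = (m + x) + x = m + 2*x)
H = 7 (H = -1 + 2*4 = -1 + 8 = 7)
(H + s(p(-2)))² = (7 - (-30)*(-2)²)² = (7 - (-30)*4)² = (7 - 10*(-12))² = (7 + 120)² = 127² = 16129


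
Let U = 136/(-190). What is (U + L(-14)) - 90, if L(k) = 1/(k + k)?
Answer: -241399/2660 ≈ -90.751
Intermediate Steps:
L(k) = 1/(2*k)
U = -68/95 (U = 136*(-1/190) = -68/95 ≈ -0.71579)
(U + L(-14)) - 90 = (-68/95 + (½)/(-14)) - 90 = (-68/95 + (½)*(-1/14)) - 90 = (-68/95 - 1/28) - 90 = -1999/2660 - 90 = -241399/2660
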